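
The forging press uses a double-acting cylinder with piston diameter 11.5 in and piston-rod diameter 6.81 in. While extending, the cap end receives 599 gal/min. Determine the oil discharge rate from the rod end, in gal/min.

Cap-side area A_cap = π/4 × (11.5 in)² = 103.9 in^2
Rod-side annular area A_ann = π/4 × (11.5² − 6.81²) = 67.45 in^2
Piston speed v = Q_in/A_cap; rod-end outflow Q_out = v × A_ann = Q_in × A_ann/A_cap.

Q_out ≈ 389 gal/min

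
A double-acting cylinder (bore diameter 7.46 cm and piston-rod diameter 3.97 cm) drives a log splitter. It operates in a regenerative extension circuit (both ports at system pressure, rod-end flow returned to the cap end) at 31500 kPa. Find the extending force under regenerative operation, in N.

With equal pressure on both faces, forces on the annular region cancel; the net push is pressure × rod cross-section.
Rod cross-section A_rod = π/4 × (3.97 cm)² = 12.38 cm^2
F = P × A_rod

F ≈ 39000 N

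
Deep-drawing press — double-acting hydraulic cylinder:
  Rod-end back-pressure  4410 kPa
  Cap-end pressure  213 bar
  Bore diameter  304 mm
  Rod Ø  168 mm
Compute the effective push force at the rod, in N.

F ≈ 1.32e6 N

Cap-side area A_cap = π/4 × (304 mm)² = 72580 mm^2
Rod-side annular area A_ann = π/4 × (304² − 168²) = 50420 mm^2
Net thrust = P_cap·A_cap − P_rod·A_ann = 1.546e6 N − 2.223e5 N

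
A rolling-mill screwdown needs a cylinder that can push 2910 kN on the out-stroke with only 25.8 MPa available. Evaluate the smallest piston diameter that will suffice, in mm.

D ≈ 379 mm

Extension force acts on the full piston face: F = P × (π/4)D².
D = √(4F / (πP)) = √(4 × 2910 kN / (π × 25.8 MPa))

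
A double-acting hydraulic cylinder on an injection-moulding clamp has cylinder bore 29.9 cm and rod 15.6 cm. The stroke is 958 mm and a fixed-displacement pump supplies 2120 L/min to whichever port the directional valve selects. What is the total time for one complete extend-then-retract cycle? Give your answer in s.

t ≈ 3.29 s

Cap-side area A_cap = π/4 × (29.9 cm)² = 702.2 cm^2
Rod-side annular area A_ann = π/4 × (29.9² − 15.6²) = 511.0 cm^2
t_ext = A_cap·L/Q = 1.904 s
t_ret = A_ann·L/Q = 1.386 s
t_cycle = t_ext + t_ret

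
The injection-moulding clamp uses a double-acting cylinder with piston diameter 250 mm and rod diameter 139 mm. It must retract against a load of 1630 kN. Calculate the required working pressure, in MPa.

Rod-side annular area A_ann = π/4 × (250² − 139²) = 33910 mm^2
Retraction: pressure acts on the annular area.
P = F / A = 1630 kN / A

P ≈ 48.1 MPa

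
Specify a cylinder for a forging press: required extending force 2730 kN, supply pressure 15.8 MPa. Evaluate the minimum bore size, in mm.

Extension force acts on the full piston face: F = P × (π/4)D².
D = √(4F / (πP)) = √(4 × 2730 kN / (π × 15.8 MPa))

D ≈ 469 mm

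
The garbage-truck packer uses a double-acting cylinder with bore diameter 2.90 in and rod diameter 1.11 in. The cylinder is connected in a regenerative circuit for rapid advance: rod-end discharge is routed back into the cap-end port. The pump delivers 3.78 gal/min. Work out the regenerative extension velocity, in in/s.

v ≈ 15.0 in/s

In regeneration the rod-end outflow joins the pump flow into the cap end, so the net volume the pump must supply per unit advance equals the rod cross-section area.
Rod cross-section A_rod = π/4 × (1.11 in)² = 0.9677 in^2
v = Q_pump / A_rod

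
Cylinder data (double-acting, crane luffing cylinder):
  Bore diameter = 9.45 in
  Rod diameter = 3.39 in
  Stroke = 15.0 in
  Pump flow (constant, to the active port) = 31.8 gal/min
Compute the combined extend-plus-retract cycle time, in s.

t ≈ 16.1 s

Cap-side area A_cap = π/4 × (9.45 in)² = 70.14 in^2
Rod-side annular area A_ann = π/4 × (9.45² − 3.39²) = 61.11 in^2
t_ext = A_cap·L/Q = 8.593 s
t_ret = A_ann·L/Q = 7.487 s
t_cycle = t_ext + t_ret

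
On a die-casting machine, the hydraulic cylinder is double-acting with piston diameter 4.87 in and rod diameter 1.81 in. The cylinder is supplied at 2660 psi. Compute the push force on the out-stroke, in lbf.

F ≈ 49500 lbf

Cap-side area A_cap = π/4 × (4.87 in)² = 18.63 in^2
F = P × A_cap = 2660 psi × A_cap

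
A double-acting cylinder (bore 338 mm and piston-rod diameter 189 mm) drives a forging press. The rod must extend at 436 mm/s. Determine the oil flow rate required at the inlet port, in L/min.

Q ≈ 2350 L/min

Cap-side area A_cap = π/4 × (338 mm)² = 89730 mm^2
Q = A × v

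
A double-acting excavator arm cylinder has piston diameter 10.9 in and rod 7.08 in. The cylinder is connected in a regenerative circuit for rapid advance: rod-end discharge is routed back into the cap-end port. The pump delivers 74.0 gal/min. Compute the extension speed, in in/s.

v ≈ 7.24 in/s

In regeneration the rod-end outflow joins the pump flow into the cap end, so the net volume the pump must supply per unit advance equals the rod cross-section area.
Rod cross-section A_rod = π/4 × (7.08 in)² = 39.37 in^2
v = Q_pump / A_rod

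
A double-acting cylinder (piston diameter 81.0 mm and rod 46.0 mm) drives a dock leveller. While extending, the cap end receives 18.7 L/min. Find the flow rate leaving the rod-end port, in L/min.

Cap-side area A_cap = π/4 × (81.0 mm)² = 5153 mm^2
Rod-side annular area A_ann = π/4 × (81.0² − 46.0²) = 3491 mm^2
Piston speed v = Q_in/A_cap; rod-end outflow Q_out = v × A_ann = Q_in × A_ann/A_cap.

Q_out ≈ 12.7 L/min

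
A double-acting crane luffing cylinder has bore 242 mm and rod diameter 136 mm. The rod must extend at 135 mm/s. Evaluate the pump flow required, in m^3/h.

Cap-side area A_cap = π/4 × (242 mm)² = 46000 mm^2
Q = A × v

Q ≈ 22.4 m^3/h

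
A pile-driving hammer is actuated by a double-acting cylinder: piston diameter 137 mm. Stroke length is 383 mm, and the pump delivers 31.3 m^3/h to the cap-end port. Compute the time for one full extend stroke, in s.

Cap-side area A_cap = π/4 × (137 mm)² = 14740 mm^2
Swept volume V = A × L; t = V / Q = A·L / Q

t ≈ 0.649 s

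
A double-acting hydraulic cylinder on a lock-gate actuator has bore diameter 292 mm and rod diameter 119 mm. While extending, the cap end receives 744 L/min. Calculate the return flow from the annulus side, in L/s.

Cap-side area A_cap = π/4 × (292 mm)² = 66970 mm^2
Rod-side annular area A_ann = π/4 × (292² − 119²) = 55840 mm^2
Piston speed v = Q_in/A_cap; rod-end outflow Q_out = v × A_ann = Q_in × A_ann/A_cap.

Q_out ≈ 10.3 L/s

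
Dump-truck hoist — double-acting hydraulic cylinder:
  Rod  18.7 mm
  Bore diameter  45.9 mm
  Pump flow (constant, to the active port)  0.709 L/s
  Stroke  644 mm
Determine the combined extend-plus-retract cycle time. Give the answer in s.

Cap-side area A_cap = π/4 × (45.9 mm)² = 1655 mm^2
Rod-side annular area A_ann = π/4 × (45.9² − 18.7²) = 1380 mm^2
t_ext = A_cap·L/Q = 1.503 s
t_ret = A_ann·L/Q = 1.254 s
t_cycle = t_ext + t_ret

t ≈ 2.76 s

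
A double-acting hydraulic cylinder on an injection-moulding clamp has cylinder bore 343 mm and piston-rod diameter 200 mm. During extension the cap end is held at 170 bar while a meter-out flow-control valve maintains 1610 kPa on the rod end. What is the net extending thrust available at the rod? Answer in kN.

Cap-side area A_cap = π/4 × (343 mm)² = 92400 mm^2
Rod-side annular area A_ann = π/4 × (343² − 200²) = 60990 mm^2
Net thrust = P_cap·A_cap − P_rod·A_ann = 1571 kN − 98.19 kN

F ≈ 1470 kN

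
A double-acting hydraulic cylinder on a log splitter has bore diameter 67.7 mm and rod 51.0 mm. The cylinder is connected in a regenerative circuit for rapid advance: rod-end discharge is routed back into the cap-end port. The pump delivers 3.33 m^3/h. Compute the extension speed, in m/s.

In regeneration the rod-end outflow joins the pump flow into the cap end, so the net volume the pump must supply per unit advance equals the rod cross-section area.
Rod cross-section A_rod = π/4 × (51.0 mm)² = 2043 mm^2
v = Q_pump / A_rod

v ≈ 0.453 m/s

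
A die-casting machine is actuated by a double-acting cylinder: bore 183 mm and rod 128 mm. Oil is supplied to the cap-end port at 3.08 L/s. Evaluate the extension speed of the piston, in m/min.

v ≈ 7.03 m/min

Cap-side area A_cap = π/4 × (183 mm)² = 26300 mm^2
v = Q / A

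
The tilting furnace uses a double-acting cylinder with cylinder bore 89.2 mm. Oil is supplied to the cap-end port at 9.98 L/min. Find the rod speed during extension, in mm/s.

Cap-side area A_cap = π/4 × (89.2 mm)² = 6249 mm^2
v = Q / A

v ≈ 26.6 mm/s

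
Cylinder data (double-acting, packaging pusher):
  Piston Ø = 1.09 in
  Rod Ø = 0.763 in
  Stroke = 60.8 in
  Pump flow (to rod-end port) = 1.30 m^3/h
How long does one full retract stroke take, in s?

Rod-side annular area A_ann = π/4 × (1.09² − 0.763²) = 0.4759 in^2
Swept volume V = A × L; t = V / Q = A·L / Q

t ≈ 1.31 s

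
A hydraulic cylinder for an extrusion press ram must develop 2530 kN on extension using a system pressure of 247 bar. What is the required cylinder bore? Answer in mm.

Extension force acts on the full piston face: F = P × (π/4)D².
D = √(4F / (πP)) = √(4 × 2530 kN / (π × 247 bar))

D ≈ 361 mm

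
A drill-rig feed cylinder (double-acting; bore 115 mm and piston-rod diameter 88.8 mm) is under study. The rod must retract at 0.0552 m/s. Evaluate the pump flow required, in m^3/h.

Rod-side annular area A_ann = π/4 × (115² − 88.8²) = 4194 mm^2
Q = A × v

Q ≈ 0.833 m^3/h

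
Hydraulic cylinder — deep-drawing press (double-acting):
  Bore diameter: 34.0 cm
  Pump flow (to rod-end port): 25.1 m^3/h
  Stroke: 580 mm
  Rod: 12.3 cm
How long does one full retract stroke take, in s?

Rod-side annular area A_ann = π/4 × (34.0² − 12.3²) = 789.1 cm^2
Swept volume V = A × L; t = V / Q = A·L / Q

t ≈ 6.56 s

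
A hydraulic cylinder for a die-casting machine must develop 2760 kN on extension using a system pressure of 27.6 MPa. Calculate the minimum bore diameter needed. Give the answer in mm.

D ≈ 357 mm

Extension force acts on the full piston face: F = P × (π/4)D².
D = √(4F / (πP)) = √(4 × 2760 kN / (π × 27.6 MPa))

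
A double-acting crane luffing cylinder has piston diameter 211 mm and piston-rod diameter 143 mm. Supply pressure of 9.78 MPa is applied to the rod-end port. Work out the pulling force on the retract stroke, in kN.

Rod-side annular area A_ann = π/4 × (211² − 143²) = 18910 mm^2
On retraction the pressure acts on the annular area (bore minus rod).
F = P × A_ann

F ≈ 185 kN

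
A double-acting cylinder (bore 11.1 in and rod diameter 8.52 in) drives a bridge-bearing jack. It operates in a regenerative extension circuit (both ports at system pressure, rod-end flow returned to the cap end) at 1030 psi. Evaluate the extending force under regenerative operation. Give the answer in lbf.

With equal pressure on both faces, forces on the annular region cancel; the net push is pressure × rod cross-section.
Rod cross-section A_rod = π/4 × (8.52 in)² = 57.01 in^2
F = P × A_rod

F ≈ 58700 lbf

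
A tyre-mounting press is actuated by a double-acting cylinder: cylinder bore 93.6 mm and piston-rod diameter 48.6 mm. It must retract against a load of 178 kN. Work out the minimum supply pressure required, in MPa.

Rod-side annular area A_ann = π/4 × (93.6² − 48.6²) = 5026 mm^2
Retraction: pressure acts on the annular area.
P = F / A = 178 kN / A

P ≈ 35.4 MPa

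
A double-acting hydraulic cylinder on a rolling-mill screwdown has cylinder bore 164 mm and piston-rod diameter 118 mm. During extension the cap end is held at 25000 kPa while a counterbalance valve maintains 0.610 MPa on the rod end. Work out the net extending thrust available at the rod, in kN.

Cap-side area A_cap = π/4 × (164 mm)² = 21120 mm^2
Rod-side annular area A_ann = π/4 × (164² − 118²) = 10190 mm^2
Net thrust = P_cap·A_cap − P_rod·A_ann = 528.1 kN − 6.215 kN

F ≈ 522 kN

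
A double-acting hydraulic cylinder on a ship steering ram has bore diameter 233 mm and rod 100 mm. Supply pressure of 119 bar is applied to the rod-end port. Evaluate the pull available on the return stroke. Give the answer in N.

Rod-side annular area A_ann = π/4 × (233² − 100²) = 34780 mm^2
On retraction the pressure acts on the annular area (bore minus rod).
F = P × A_ann

F ≈ 4.14e5 N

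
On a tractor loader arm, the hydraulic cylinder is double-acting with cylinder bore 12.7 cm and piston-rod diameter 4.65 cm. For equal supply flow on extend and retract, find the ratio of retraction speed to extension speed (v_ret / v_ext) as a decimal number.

Cap-side area A_cap = π/4 × (12.7 cm)² = 126.7 cm^2
Rod-side annular area A_ann = π/4 × (12.7² − 4.65²) = 109.7 cm^2
For equal Q, v ∝ 1/A, so v_ret/v_ext = A_cap/A_ann.

v_ret/v_ext ≈ 1.15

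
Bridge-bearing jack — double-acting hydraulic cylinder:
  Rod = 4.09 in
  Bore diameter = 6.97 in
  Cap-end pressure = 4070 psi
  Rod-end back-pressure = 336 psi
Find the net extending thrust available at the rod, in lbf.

F ≈ 1.47e5 lbf

Cap-side area A_cap = π/4 × (6.97 in)² = 38.16 in^2
Rod-side annular area A_ann = π/4 × (6.97² − 4.09²) = 25.02 in^2
Net thrust = P_cap·A_cap − P_rod·A_ann = 1.553e5 lbf − 8406 lbf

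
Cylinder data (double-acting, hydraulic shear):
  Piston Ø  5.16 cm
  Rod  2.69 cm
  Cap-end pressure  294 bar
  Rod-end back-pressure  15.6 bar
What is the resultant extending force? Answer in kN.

Cap-side area A_cap = π/4 × (5.16 cm)² = 20.91 cm^2
Rod-side annular area A_ann = π/4 × (5.16² − 2.69²) = 15.23 cm^2
Net thrust = P_cap·A_cap − P_rod·A_ann = 61.48 kN − 2.376 kN

F ≈ 59.1 kN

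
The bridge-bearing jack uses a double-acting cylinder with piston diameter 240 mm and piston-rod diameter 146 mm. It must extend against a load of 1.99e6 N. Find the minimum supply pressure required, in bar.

Cap-side area A_cap = π/4 × (240 mm)² = 45240 mm^2
P = F / A = 1.99e6 N / A

P ≈ 440 bar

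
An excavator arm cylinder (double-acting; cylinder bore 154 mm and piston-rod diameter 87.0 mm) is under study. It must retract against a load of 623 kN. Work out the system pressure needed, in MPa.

Rod-side annular area A_ann = π/4 × (154² − 87.0²) = 12680 mm^2
Retraction: pressure acts on the annular area.
P = F / A = 623 kN / A

P ≈ 49.1 MPa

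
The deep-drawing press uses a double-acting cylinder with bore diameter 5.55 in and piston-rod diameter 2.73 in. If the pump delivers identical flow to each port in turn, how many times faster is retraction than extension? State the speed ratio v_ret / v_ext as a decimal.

Cap-side area A_cap = π/4 × (5.55 in)² = 24.19 in^2
Rod-side annular area A_ann = π/4 × (5.55² − 2.73²) = 18.34 in^2
For equal Q, v ∝ 1/A, so v_ret/v_ext = A_cap/A_ann.

v_ret/v_ext ≈ 1.32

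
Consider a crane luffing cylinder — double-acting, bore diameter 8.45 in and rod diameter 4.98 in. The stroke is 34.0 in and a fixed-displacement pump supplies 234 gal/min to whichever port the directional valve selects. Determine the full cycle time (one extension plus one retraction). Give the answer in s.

t ≈ 3.50 s

Cap-side area A_cap = π/4 × (8.45 in)² = 56.08 in^2
Rod-side annular area A_ann = π/4 × (8.45² − 4.98²) = 36.60 in^2
t_ext = A_cap·L/Q = 2.116 s
t_ret = A_ann·L/Q = 1.381 s
t_cycle = t_ext + t_ret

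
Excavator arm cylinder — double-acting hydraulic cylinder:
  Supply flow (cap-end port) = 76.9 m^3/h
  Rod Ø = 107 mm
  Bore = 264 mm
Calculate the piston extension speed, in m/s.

v ≈ 0.390 m/s

Cap-side area A_cap = π/4 × (264 mm)² = 54740 mm^2
v = Q / A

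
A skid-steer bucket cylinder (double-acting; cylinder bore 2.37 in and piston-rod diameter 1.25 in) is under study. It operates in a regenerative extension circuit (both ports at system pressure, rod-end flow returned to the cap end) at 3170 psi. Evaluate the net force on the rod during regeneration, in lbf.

With equal pressure on both faces, forces on the annular region cancel; the net push is pressure × rod cross-section.
Rod cross-section A_rod = π/4 × (1.25 in)² = 1.227 in^2
F = P × A_rod

F ≈ 3890 lbf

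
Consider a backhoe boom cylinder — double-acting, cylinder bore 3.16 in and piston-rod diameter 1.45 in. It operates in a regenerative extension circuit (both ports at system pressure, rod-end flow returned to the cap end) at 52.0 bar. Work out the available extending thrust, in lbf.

With equal pressure on both faces, forces on the annular region cancel; the net push is pressure × rod cross-section.
Rod cross-section A_rod = π/4 × (1.45 in)² = 1.651 in^2
F = P × A_rod

F ≈ 1250 lbf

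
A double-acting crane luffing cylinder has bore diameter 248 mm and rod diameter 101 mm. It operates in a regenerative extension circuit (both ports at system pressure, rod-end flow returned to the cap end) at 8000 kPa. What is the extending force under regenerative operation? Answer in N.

F ≈ 64100 N

With equal pressure on both faces, forces on the annular region cancel; the net push is pressure × rod cross-section.
Rod cross-section A_rod = π/4 × (101 mm)² = 8012 mm^2
F = P × A_rod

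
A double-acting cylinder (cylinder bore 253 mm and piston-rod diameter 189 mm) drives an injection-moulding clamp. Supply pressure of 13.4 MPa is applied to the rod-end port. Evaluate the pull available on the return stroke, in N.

Rod-side annular area A_ann = π/4 × (253² − 189²) = 22220 mm^2
On retraction the pressure acts on the annular area (bore minus rod).
F = P × A_ann

F ≈ 2.98e5 N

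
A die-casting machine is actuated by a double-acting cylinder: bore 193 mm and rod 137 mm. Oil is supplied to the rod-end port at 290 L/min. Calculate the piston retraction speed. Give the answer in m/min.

Rod-side annular area A_ann = π/4 × (193² − 137²) = 14510 mm^2
Flow into the rod-end port fills the annular volume.
v = Q / A

v ≈ 20.0 m/min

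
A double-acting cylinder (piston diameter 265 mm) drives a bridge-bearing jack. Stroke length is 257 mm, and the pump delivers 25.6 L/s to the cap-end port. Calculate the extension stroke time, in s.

t ≈ 0.554 s

Cap-side area A_cap = π/4 × (265 mm)² = 55150 mm^2
Swept volume V = A × L; t = V / Q = A·L / Q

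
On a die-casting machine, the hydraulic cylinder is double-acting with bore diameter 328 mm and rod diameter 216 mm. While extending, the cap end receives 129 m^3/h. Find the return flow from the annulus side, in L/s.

Cap-side area A_cap = π/4 × (328 mm)² = 84500 mm^2
Rod-side annular area A_ann = π/4 × (328² − 216²) = 47850 mm^2
Piston speed v = Q_in/A_cap; rod-end outflow Q_out = v × A_ann = Q_in × A_ann/A_cap.

Q_out ≈ 20.3 L/s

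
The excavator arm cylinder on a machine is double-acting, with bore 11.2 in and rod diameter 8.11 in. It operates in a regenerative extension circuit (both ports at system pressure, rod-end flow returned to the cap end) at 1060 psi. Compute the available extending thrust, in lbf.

With equal pressure on both faces, forces on the annular region cancel; the net push is pressure × rod cross-section.
Rod cross-section A_rod = π/4 × (8.11 in)² = 51.66 in^2
F = P × A_rod

F ≈ 54800 lbf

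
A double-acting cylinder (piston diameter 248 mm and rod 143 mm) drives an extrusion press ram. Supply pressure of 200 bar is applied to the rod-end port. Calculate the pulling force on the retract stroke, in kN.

Rod-side annular area A_ann = π/4 × (248² − 143²) = 32240 mm^2
On retraction the pressure acts on the annular area (bore minus rod).
F = P × A_ann

F ≈ 645 kN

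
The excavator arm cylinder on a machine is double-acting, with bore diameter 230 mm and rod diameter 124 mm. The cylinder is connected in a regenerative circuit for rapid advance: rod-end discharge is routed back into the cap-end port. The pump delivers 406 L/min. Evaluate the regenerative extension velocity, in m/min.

In regeneration the rod-end outflow joins the pump flow into the cap end, so the net volume the pump must supply per unit advance equals the rod cross-section area.
Rod cross-section A_rod = π/4 × (124 mm)² = 12080 mm^2
v = Q_pump / A_rod

v ≈ 33.6 m/min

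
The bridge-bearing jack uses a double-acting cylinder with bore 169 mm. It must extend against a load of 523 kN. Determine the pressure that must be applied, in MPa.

P ≈ 23.3 MPa

Cap-side area A_cap = π/4 × (169 mm)² = 22430 mm^2
P = F / A = 523 kN / A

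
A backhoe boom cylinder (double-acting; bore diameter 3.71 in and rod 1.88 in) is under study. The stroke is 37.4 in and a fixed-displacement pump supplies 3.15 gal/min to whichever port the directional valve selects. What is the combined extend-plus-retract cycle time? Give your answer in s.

Cap-side area A_cap = π/4 × (3.71 in)² = 10.81 in^2
Rod-side annular area A_ann = π/4 × (3.71² − 1.88²) = 8.034 in^2
t_ext = A_cap·L/Q = 33.34 s
t_ret = A_ann·L/Q = 24.78 s
t_cycle = t_ext + t_ret

t ≈ 58.1 s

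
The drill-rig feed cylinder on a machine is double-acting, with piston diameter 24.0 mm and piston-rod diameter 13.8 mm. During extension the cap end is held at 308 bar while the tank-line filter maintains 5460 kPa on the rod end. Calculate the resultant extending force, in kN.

F ≈ 12.3 kN

Cap-side area A_cap = π/4 × (24.0 mm)² = 452.4 mm^2
Rod-side annular area A_ann = π/4 × (24.0² − 13.8²) = 302.8 mm^2
Net thrust = P_cap·A_cap − P_rod·A_ann = 13.93 kN − 1.653 kN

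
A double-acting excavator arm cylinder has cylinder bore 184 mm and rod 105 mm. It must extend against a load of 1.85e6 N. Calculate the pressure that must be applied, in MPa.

P ≈ 69.6 MPa

Cap-side area A_cap = π/4 × (184 mm)² = 26590 mm^2
P = F / A = 1.85e6 N / A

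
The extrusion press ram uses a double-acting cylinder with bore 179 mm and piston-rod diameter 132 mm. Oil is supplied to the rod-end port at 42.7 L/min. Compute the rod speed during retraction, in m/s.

Rod-side annular area A_ann = π/4 × (179² − 132²) = 11480 mm^2
Flow into the rod-end port fills the annular volume.
v = Q / A

v ≈ 0.0620 m/s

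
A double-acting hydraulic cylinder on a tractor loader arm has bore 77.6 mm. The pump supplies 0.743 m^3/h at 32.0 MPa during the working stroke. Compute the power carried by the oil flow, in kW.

W ≈ 6.60 kW

Hydraulic power = P × Q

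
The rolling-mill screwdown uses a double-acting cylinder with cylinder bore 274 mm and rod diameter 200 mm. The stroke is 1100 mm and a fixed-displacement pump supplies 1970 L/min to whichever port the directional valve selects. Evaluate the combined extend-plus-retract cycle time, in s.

Cap-side area A_cap = π/4 × (274 mm)² = 58960 mm^2
Rod-side annular area A_ann = π/4 × (274² − 200²) = 27550 mm^2
t_ext = A_cap·L/Q = 1.975 s
t_ret = A_ann·L/Q = 0.9229 s
t_cycle = t_ext + t_ret

t ≈ 2.90 s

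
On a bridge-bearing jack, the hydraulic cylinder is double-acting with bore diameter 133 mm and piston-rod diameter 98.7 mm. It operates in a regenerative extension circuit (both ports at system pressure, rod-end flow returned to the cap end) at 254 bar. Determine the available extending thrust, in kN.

F ≈ 194 kN

With equal pressure on both faces, forces on the annular region cancel; the net push is pressure × rod cross-section.
Rod cross-section A_rod = π/4 × (98.7 mm)² = 7651 mm^2
F = P × A_rod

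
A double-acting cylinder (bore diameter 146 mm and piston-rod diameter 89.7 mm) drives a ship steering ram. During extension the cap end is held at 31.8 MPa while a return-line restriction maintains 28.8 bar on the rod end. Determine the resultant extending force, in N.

F ≈ 5.02e5 N

Cap-side area A_cap = π/4 × (146 mm)² = 16740 mm^2
Rod-side annular area A_ann = π/4 × (146² − 89.7²) = 10420 mm^2
Net thrust = P_cap·A_cap − P_rod·A_ann = 5.324e5 N − 30020 N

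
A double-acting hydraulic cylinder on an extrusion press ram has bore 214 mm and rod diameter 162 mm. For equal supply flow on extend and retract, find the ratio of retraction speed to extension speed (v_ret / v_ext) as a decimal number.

v_ret/v_ext ≈ 2.34

Cap-side area A_cap = π/4 × (214 mm)² = 35970 mm^2
Rod-side annular area A_ann = π/4 × (214² − 162²) = 15360 mm^2
For equal Q, v ∝ 1/A, so v_ret/v_ext = A_cap/A_ann.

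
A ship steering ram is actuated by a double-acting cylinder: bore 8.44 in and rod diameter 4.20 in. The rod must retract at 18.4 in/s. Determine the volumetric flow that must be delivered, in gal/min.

Q ≈ 201 gal/min

Rod-side annular area A_ann = π/4 × (8.44² − 4.20²) = 42.09 in^2
Q = A × v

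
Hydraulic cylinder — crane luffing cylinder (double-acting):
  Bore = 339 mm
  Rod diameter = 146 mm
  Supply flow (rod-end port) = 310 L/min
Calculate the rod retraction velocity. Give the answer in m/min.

v ≈ 4.22 m/min

Rod-side annular area A_ann = π/4 × (339² − 146²) = 73520 mm^2
Flow into the rod-end port fills the annular volume.
v = Q / A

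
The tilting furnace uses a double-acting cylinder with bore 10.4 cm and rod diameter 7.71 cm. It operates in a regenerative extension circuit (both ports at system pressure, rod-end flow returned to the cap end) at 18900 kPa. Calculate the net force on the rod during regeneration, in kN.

F ≈ 88.2 kN

With equal pressure on both faces, forces on the annular region cancel; the net push is pressure × rod cross-section.
Rod cross-section A_rod = π/4 × (7.71 cm)² = 46.69 cm^2
F = P × A_rod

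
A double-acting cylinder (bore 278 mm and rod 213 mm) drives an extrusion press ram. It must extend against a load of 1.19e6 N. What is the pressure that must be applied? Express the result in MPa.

P ≈ 19.6 MPa

Cap-side area A_cap = π/4 × (278 mm)² = 60700 mm^2
P = F / A = 1.19e6 N / A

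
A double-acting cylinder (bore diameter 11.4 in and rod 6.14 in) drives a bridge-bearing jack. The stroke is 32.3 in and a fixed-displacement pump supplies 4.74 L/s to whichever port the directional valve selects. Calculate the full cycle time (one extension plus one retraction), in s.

t ≈ 19.5 s

Cap-side area A_cap = π/4 × (11.4 in)² = 102.1 in^2
Rod-side annular area A_ann = π/4 × (11.4² − 6.14²) = 72.46 in^2
t_ext = A_cap·L/Q = 11.40 s
t_ret = A_ann·L/Q = 8.092 s
t_cycle = t_ext + t_ret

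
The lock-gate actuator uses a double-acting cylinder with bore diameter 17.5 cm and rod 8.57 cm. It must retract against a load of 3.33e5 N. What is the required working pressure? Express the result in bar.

P ≈ 182 bar

Rod-side annular area A_ann = π/4 × (17.5² − 8.57²) = 182.8 cm^2
Retraction: pressure acts on the annular area.
P = F / A = 3.33e5 N / A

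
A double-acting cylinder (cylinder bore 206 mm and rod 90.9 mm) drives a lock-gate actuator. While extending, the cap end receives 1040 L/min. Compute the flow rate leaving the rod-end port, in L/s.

Q_out ≈ 14.0 L/s

Cap-side area A_cap = π/4 × (206 mm)² = 33330 mm^2
Rod-side annular area A_ann = π/4 × (206² − 90.9²) = 26840 mm^2
Piston speed v = Q_in/A_cap; rod-end outflow Q_out = v × A_ann = Q_in × A_ann/A_cap.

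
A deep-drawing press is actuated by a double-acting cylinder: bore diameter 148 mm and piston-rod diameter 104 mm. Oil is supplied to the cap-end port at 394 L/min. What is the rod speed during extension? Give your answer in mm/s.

Cap-side area A_cap = π/4 × (148 mm)² = 17200 mm^2
v = Q / A

v ≈ 382 mm/s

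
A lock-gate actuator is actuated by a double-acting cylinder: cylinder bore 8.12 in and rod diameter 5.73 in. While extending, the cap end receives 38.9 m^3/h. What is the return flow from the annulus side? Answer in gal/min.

Q_out ≈ 86.0 gal/min

Cap-side area A_cap = π/4 × (8.12 in)² = 51.78 in^2
Rod-side annular area A_ann = π/4 × (8.12² − 5.73²) = 26.00 in^2
Piston speed v = Q_in/A_cap; rod-end outflow Q_out = v × A_ann = Q_in × A_ann/A_cap.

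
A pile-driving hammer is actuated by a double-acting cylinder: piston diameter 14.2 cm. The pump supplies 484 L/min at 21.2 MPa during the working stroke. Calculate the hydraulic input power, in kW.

Hydraulic power = P × Q

W ≈ 171 kW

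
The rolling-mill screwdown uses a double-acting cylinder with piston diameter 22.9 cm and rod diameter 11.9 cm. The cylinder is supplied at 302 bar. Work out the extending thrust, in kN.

Cap-side area A_cap = π/4 × (22.9 cm)² = 411.9 cm^2
F = P × A_cap = 302 bar × A_cap

F ≈ 1240 kN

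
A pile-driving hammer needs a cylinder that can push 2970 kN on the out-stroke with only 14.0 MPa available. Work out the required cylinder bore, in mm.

D ≈ 520 mm

Extension force acts on the full piston face: F = P × (π/4)D².
D = √(4F / (πP)) = √(4 × 2970 kN / (π × 14.0 MPa))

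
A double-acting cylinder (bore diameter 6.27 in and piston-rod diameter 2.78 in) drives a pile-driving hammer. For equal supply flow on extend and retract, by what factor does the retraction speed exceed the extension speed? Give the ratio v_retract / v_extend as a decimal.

Cap-side area A_cap = π/4 × (6.27 in)² = 30.88 in^2
Rod-side annular area A_ann = π/4 × (6.27² − 2.78²) = 24.81 in^2
For equal Q, v ∝ 1/A, so v_ret/v_ext = A_cap/A_ann.

v_ret/v_ext ≈ 1.24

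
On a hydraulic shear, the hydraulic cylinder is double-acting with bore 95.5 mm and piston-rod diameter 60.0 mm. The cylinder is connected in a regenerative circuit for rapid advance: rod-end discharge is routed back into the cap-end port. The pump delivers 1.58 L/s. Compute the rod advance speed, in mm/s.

v ≈ 559 mm/s

In regeneration the rod-end outflow joins the pump flow into the cap end, so the net volume the pump must supply per unit advance equals the rod cross-section area.
Rod cross-section A_rod = π/4 × (60.0 mm)² = 2827 mm^2
v = Q_pump / A_rod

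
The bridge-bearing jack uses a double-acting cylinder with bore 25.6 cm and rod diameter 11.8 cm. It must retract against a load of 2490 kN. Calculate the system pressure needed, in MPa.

P ≈ 61.4 MPa

Rod-side annular area A_ann = π/4 × (25.6² − 11.8²) = 405.4 cm^2
Retraction: pressure acts on the annular area.
P = F / A = 2490 kN / A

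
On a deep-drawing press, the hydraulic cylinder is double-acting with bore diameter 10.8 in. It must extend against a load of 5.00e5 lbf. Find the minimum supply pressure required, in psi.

Cap-side area A_cap = π/4 × (10.8 in)² = 91.61 in^2
P = F / A = 5.00e5 lbf / A

P ≈ 5460 psi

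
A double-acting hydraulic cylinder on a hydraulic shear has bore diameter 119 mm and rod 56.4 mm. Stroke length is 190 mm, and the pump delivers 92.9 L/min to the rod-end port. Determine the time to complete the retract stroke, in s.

Rod-side annular area A_ann = π/4 × (119² − 56.4²) = 8624 mm^2
Swept volume V = A × L; t = V / Q = A·L / Q

t ≈ 1.06 s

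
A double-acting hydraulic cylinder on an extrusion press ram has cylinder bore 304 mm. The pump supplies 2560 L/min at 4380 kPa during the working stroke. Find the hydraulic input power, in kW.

W ≈ 187 kW

Hydraulic power = P × Q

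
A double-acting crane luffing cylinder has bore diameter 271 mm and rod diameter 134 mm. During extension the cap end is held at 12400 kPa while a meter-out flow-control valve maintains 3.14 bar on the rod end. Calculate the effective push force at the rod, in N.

Cap-side area A_cap = π/4 × (271 mm)² = 57680 mm^2
Rod-side annular area A_ann = π/4 × (271² − 134²) = 43580 mm^2
Net thrust = P_cap·A_cap − P_rod·A_ann = 7.152e5 N − 13680 N

F ≈ 7.02e5 N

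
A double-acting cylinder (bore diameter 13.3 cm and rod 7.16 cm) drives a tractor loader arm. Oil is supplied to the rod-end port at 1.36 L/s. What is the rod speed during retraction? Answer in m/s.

v ≈ 0.138 m/s

Rod-side annular area A_ann = π/4 × (13.3² − 7.16²) = 98.67 cm^2
Flow into the rod-end port fills the annular volume.
v = Q / A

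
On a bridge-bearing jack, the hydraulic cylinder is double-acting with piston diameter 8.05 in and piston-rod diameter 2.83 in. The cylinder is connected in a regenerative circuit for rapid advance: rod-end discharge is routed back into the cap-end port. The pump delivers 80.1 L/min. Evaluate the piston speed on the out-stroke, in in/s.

v ≈ 13.0 in/s

In regeneration the rod-end outflow joins the pump flow into the cap end, so the net volume the pump must supply per unit advance equals the rod cross-section area.
Rod cross-section A_rod = π/4 × (2.83 in)² = 6.290 in^2
v = Q_pump / A_rod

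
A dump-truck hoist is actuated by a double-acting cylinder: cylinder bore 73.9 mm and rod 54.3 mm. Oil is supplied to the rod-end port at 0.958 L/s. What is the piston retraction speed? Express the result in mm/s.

v ≈ 485 mm/s

Rod-side annular area A_ann = π/4 × (73.9² − 54.3²) = 1973 mm^2
Flow into the rod-end port fills the annular volume.
v = Q / A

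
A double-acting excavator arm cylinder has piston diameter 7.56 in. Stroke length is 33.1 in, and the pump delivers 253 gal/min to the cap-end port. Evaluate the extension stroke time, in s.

t ≈ 1.53 s

Cap-side area A_cap = π/4 × (7.56 in)² = 44.89 in^2
Swept volume V = A × L; t = V / Q = A·L / Q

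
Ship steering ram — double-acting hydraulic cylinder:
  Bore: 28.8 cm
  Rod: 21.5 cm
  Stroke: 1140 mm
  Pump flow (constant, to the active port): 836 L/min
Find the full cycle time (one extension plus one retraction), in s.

t ≈ 7.69 s

Cap-side area A_cap = π/4 × (28.8 cm)² = 651.4 cm^2
Rod-side annular area A_ann = π/4 × (28.8² − 21.5²) = 288.4 cm^2
t_ext = A_cap·L/Q = 5.330 s
t_ret = A_ann·L/Q = 2.360 s
t_cycle = t_ext + t_ret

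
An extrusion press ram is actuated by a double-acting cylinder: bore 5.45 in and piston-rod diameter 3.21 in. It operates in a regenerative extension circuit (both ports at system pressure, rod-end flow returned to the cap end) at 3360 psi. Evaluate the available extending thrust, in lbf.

With equal pressure on both faces, forces on the annular region cancel; the net push is pressure × rod cross-section.
Rod cross-section A_rod = π/4 × (3.21 in)² = 8.093 in^2
F = P × A_rod

F ≈ 27200 lbf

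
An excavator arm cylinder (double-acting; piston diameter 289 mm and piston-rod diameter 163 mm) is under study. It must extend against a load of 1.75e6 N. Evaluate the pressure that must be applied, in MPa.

Cap-side area A_cap = π/4 × (289 mm)² = 65600 mm^2
P = F / A = 1.75e6 N / A

P ≈ 26.7 MPa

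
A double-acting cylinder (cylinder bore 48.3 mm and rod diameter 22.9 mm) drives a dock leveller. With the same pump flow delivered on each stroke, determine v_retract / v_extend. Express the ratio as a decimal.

Cap-side area A_cap = π/4 × (48.3 mm)² = 1832 mm^2
Rod-side annular area A_ann = π/4 × (48.3² − 22.9²) = 1420 mm^2
For equal Q, v ∝ 1/A, so v_ret/v_ext = A_cap/A_ann.

v_ret/v_ext ≈ 1.29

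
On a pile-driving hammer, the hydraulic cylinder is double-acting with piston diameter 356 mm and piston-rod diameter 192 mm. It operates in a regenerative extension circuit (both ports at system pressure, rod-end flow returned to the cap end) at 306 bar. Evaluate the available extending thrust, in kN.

F ≈ 886 kN

With equal pressure on both faces, forces on the annular region cancel; the net push is pressure × rod cross-section.
Rod cross-section A_rod = π/4 × (192 mm)² = 28950 mm^2
F = P × A_rod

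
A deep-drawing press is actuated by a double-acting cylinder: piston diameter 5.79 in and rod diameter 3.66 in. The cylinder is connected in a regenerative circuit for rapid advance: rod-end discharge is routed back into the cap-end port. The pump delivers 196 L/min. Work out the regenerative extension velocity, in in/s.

v ≈ 18.9 in/s

In regeneration the rod-end outflow joins the pump flow into the cap end, so the net volume the pump must supply per unit advance equals the rod cross-section area.
Rod cross-section A_rod = π/4 × (3.66 in)² = 10.52 in^2
v = Q_pump / A_rod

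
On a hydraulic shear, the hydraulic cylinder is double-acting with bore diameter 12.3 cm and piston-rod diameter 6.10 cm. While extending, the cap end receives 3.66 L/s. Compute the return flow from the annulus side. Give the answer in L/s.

Cap-side area A_cap = π/4 × (12.3 cm)² = 118.8 cm^2
Rod-side annular area A_ann = π/4 × (12.3² − 6.10²) = 89.60 cm^2
Piston speed v = Q_in/A_cap; rod-end outflow Q_out = v × A_ann = Q_in × A_ann/A_cap.

Q_out ≈ 2.76 L/s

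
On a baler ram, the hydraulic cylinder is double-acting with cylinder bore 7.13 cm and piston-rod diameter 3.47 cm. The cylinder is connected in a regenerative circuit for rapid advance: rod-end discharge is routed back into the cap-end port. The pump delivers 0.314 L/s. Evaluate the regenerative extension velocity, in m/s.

v ≈ 0.332 m/s

In regeneration the rod-end outflow joins the pump flow into the cap end, so the net volume the pump must supply per unit advance equals the rod cross-section area.
Rod cross-section A_rod = π/4 × (3.47 cm)² = 9.457 cm^2
v = Q_pump / A_rod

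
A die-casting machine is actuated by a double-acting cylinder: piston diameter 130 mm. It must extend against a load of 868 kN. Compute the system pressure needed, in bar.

P ≈ 654 bar

Cap-side area A_cap = π/4 × (130 mm)² = 13270 mm^2
P = F / A = 868 kN / A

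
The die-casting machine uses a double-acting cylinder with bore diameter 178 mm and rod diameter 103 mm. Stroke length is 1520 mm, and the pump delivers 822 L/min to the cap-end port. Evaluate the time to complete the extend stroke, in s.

Cap-side area A_cap = π/4 × (178 mm)² = 24880 mm^2
Swept volume V = A × L; t = V / Q = A·L / Q

t ≈ 2.76 s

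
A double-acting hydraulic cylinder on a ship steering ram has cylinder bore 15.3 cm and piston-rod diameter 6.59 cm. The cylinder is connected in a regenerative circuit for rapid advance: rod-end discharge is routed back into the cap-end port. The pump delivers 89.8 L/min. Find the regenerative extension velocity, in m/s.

In regeneration the rod-end outflow joins the pump flow into the cap end, so the net volume the pump must supply per unit advance equals the rod cross-section area.
Rod cross-section A_rod = π/4 × (6.59 cm)² = 34.11 cm^2
v = Q_pump / A_rod

v ≈ 0.439 m/s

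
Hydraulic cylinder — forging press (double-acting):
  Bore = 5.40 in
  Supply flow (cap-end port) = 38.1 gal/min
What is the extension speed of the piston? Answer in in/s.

Cap-side area A_cap = π/4 × (5.40 in)² = 22.90 in^2
v = Q / A

v ≈ 6.40 in/s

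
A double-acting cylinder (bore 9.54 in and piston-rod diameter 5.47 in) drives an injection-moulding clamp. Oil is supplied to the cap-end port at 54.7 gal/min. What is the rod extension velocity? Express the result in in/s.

Cap-side area A_cap = π/4 × (9.54 in)² = 71.48 in^2
v = Q / A

v ≈ 2.95 in/s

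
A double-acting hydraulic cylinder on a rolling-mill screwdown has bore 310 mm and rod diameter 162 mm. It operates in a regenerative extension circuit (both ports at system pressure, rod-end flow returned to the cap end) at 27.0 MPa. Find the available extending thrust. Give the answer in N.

With equal pressure on both faces, forces on the annular region cancel; the net push is pressure × rod cross-section.
Rod cross-section A_rod = π/4 × (162 mm)² = 20610 mm^2
F = P × A_rod

F ≈ 5.57e5 N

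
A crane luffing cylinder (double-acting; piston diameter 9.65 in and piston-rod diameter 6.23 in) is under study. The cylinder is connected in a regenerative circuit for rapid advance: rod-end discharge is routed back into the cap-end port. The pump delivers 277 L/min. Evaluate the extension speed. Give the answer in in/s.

In regeneration the rod-end outflow joins the pump flow into the cap end, so the net volume the pump must supply per unit advance equals the rod cross-section area.
Rod cross-section A_rod = π/4 × (6.23 in)² = 30.48 in^2
v = Q_pump / A_rod

v ≈ 9.24 in/s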